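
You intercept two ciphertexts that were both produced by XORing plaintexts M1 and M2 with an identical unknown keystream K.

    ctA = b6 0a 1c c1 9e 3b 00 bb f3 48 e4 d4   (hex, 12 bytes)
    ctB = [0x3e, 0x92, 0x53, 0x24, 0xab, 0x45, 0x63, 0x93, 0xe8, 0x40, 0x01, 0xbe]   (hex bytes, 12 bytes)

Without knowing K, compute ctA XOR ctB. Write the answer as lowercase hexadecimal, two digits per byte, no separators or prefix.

ctA ⊕ ctB = (M1 ⊕ K) ⊕ (M2 ⊕ K) = M1 ⊕ M2 — the shared key cancels under XOR.
182 ⊕  62 = 136
 10 ⊕ 146 = 152
 28 ⊕  83 =  79
193 ⊕  36 = 229
158 ⊕ 171 =  53
 59 ⊕  69 = 126
  0 ⊕  99 =  99
187 ⊕ 147 =  40
243 ⊕ 232 =  27
 72 ⊕  64 =   8
228 ⊕   1 = 229
212 ⊕ 190 = 106

88984fe5357e63281b08e56a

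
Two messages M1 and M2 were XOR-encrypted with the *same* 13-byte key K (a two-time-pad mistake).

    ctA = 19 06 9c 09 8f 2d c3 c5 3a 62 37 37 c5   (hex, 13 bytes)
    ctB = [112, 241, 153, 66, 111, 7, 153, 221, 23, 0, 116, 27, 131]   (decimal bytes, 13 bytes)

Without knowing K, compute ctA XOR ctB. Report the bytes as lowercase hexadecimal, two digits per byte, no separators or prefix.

69f7054be02a5a182d62432c46

ctA ⊕ ctB = (M1 ⊕ K) ⊕ (M2 ⊕ K) = M1 ⊕ M2 — the shared key cancels under XOR.
19 ⊕ 70 = 69
06 ⊕ f1 = f7
9c ⊕ 99 = 05
09 ⊕ 42 = 4b
8f ⊕ 6f = e0
2d ⊕ 07 = 2a
c3 ⊕ 99 = 5a
c5 ⊕ dd = 18
3a ⊕ 17 = 2d
62 ⊕ 00 = 62
37 ⊕ 74 = 43
37 ⊕ 1b = 2c
c5 ⊕ 83 = 46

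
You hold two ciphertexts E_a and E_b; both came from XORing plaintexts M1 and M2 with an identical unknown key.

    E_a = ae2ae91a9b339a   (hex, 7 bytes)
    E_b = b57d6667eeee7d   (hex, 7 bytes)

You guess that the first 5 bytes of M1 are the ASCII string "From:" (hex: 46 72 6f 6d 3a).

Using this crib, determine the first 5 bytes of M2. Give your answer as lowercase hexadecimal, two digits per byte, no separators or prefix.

First, E_a ⊕ E_b = (M1 ⊕ K) ⊕ (M2 ⊕ K) = M1 ⊕ M2, so the key drops out. Then M2 = (M1 ⊕ M2) ⊕ M1 over the first 5 bytes.
byte 0: (ae ⊕ b5) ⊕ 46 = 1b ⊕ 46 = 5d
byte 1: (2a ⊕ 7d) ⊕ 72 = 57 ⊕ 72 = 25
byte 2: (e9 ⊕ 66) ⊕ 6f = 8f ⊕ 6f = e0
byte 3: (1a ⊕ 67) ⊕ 6d = 7d ⊕ 6d = 10
byte 4: (9b ⊕ ee) ⊕ 3a = 75 ⊕ 3a = 4f

5d25e0104f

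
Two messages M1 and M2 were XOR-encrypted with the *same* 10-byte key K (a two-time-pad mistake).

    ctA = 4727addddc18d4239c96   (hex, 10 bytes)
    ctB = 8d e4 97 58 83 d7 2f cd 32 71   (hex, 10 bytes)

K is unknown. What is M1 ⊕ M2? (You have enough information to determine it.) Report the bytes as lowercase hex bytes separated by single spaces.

ca c3 3a 85 5f cf fb ee ae e7

ctA ⊕ ctB = (M1 ⊕ K) ⊕ (M2 ⊕ K) = M1 ⊕ M2 — the shared key cancels under XOR.
byte 0: 47 ⊕ 8d = ca
byte 1: 27 ⊕ e4 = c3
byte 2: ad ⊕ 97 = 3a
byte 3: dd ⊕ 58 = 85
byte 4: dc ⊕ 83 = 5f
byte 5: 18 ⊕ d7 = cf
byte 6: d4 ⊕ 2f = fb
byte 7: 23 ⊕ cd = ee
byte 8: 9c ⊕ 32 = ae
byte 9: 96 ⊕ 71 = e7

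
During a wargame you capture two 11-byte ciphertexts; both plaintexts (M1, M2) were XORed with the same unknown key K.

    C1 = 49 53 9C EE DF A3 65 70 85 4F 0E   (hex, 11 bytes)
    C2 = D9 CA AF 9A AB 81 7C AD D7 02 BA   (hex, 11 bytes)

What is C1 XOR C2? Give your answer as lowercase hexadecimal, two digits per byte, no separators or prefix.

C1 ⊕ C2 = (M1 ⊕ K) ⊕ (M2 ⊕ K) = M1 ⊕ M2 — the shared key cancels under XOR.
 73 ⊕ 217 = 144
 83 ⊕ 202 = 153
156 ⊕ 175 =  51
238 ⊕ 154 = 116
223 ⊕ 171 = 116
163 ⊕ 129 =  34
101 ⊕ 124 =  25
112 ⊕ 173 = 221
133 ⊕ 215 =  82
 79 ⊕   2 =  77
 14 ⊕ 186 = 180

90993374742219dd524db4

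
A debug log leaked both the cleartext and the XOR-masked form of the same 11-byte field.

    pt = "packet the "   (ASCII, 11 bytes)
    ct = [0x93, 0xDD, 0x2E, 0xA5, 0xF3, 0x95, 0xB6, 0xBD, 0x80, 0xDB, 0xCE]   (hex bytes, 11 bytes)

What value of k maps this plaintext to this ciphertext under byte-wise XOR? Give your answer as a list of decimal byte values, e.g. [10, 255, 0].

[227, 188, 77, 206, 150, 225, 150, 201, 232, 190, 238]

Since ct = pt ⊕ k, XORing both sides with pt gives k = pt ⊕ ct.
112 XOR 147 = 227
 97 XOR 221 = 188
 99 XOR  46 =  77
107 XOR 165 = 206
101 XOR 243 = 150
116 XOR 149 = 225
 32 XOR 182 = 150
116 XOR 189 = 201
104 XOR 128 = 232
101 XOR 219 = 190
 32 XOR 206 = 238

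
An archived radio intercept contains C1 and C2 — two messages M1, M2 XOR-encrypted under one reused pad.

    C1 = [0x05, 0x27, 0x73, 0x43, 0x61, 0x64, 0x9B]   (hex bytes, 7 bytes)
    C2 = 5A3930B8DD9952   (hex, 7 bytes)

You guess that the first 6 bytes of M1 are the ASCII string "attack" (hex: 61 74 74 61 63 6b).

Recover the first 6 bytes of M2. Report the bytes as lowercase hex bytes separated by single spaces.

First, C1 ⊕ C2 = (M1 ⊕ K) ⊕ (M2 ⊕ K) = M1 ⊕ M2, so the key drops out. Then M2 = (M1 ⊕ M2) ⊕ M1 over the first 6 bytes.
byte 0: (05 ⊕ 5a) ⊕ 61 = 5f ⊕ 61 = 3e
byte 1: (27 ⊕ 39) ⊕ 74 = 1e ⊕ 74 = 6a
byte 2: (73 ⊕ 30) ⊕ 74 = 43 ⊕ 74 = 37
byte 3: (43 ⊕ b8) ⊕ 61 = fb ⊕ 61 = 9a
byte 4: (61 ⊕ dd) ⊕ 63 = bc ⊕ 63 = df
byte 5: (64 ⊕ 99) ⊕ 6b = fd ⊕ 6b = 96

3e 6a 37 9a df 96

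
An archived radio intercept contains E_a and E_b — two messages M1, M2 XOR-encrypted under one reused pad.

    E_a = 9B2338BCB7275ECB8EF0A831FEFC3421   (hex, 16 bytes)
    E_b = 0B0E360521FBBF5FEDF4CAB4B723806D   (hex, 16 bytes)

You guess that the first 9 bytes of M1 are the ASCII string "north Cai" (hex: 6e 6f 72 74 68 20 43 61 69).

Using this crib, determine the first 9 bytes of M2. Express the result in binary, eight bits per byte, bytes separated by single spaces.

11111110 01000010 01111100 11001101 11111110 11111100 10100010 11110101 00001010

First, E_a ⊕ E_b = (M1 ⊕ K) ⊕ (M2 ⊕ K) = M1 ⊕ M2, so the key drops out. Then M2 = (M1 ⊕ M2) ⊕ M1 over the first 9 bytes.
byte 0: (9b XOR 0b) XOR 6e = 90 XOR 6e = fe
byte 1: (23 XOR 0e) XOR 6f = 2d XOR 6f = 42
byte 2: (38 XOR 36) XOR 72 = 0e XOR 72 = 7c
byte 3: (bc XOR 05) XOR 74 = b9 XOR 74 = cd
byte 4: (b7 XOR 21) XOR 68 = 96 XOR 68 = fe
byte 5: (27 XOR fb) XOR 20 = dc XOR 20 = fc
byte 6: (5e XOR bf) XOR 43 = e1 XOR 43 = a2
byte 7: (cb XOR 5f) XOR 61 = 94 XOR 61 = f5
byte 8: (8e XOR ed) XOR 69 = 63 XOR 69 = 0a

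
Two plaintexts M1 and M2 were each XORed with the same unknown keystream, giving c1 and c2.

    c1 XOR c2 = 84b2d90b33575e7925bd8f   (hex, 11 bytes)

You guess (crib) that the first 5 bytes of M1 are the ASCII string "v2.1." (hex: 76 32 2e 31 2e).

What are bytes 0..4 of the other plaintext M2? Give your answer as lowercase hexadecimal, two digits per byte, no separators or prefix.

Since c1 ⊕ c2 = M1 ⊕ M2, XORing with the guessed M1 bytes yields the corresponding M2 bytes: M2 = (c1 ⊕ c2) ⊕ M1.
84 XOR 76 = f2
b2 XOR 32 = 80
d9 XOR 2e = f7
0b XOR 31 = 3a
33 XOR 2e = 1d

f280f73a1d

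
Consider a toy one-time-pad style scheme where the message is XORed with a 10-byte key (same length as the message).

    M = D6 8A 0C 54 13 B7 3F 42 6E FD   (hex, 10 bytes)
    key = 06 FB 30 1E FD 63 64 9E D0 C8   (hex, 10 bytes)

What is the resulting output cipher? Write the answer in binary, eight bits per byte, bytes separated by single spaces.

11010000 01110001 00111100 01001010 11101110 11010100 01011011 11011100 10111110 00110101

byte 0: 11010110 ^ 00000110 = 11010000
byte 1: 10001010 ^ 11111011 = 01110001
byte 2: 00001100 ^ 00110000 = 00111100
byte 3: 01010100 ^ 00011110 = 01001010
byte 4: 00010011 ^ 11111101 = 11101110
byte 5: 10110111 ^ 01100011 = 11010100
byte 6: 00111111 ^ 01100100 = 01011011
byte 7: 01000010 ^ 10011110 = 11011100
byte 8: 01101110 ^ 11010000 = 10111110
byte 9: 11111101 ^ 11001000 = 00110101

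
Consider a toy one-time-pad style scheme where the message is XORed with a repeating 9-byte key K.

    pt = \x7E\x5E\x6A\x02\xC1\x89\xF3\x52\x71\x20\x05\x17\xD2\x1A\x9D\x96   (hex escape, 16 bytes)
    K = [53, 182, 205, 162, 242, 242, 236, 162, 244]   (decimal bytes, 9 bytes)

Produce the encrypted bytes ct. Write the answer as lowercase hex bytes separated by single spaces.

4b e8 a7 a0 33 7b 1f f0 85 15 b3 da 70 e8 6f 7a

The 9-byte key repeats, so the effective keystream is 35 b6 cd a2 f2 f2 ec a2 f4 35 b6 cd a2 f2 f2 ec.
byte 0: 7e ^ 35 = 4b
byte 1: 5e ^ b6 = e8
byte 2: 6a ^ cd = a7
byte 3: 02 ^ a2 = a0
byte 4: c1 ^ f2 = 33
byte 5: 89 ^ f2 = 7b
byte 6: f3 ^ ec = 1f
byte 7: 52 ^ a2 = f0
byte 8: 71 ^ f4 = 85
byte 9: 20 ^ 35 = 15
byte 10: 05 ^ b6 = b3
byte 11: 17 ^ cd = da
byte 12: d2 ^ a2 = 70
byte 13: 1a ^ f2 = e8
byte 14: 9d ^ f2 = 6f
byte 15: 96 ^ ec = 7a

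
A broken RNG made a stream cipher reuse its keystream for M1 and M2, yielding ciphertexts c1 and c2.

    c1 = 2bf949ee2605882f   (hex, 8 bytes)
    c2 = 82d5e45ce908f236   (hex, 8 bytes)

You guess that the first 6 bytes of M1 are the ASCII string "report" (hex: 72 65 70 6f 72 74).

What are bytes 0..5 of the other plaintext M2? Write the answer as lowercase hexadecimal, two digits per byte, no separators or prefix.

db49ddddbd79

First, c1 ⊕ c2 = (M1 ⊕ K) ⊕ (M2 ⊕ K) = M1 ⊕ M2, so the key drops out. Then M2 = (M1 ⊕ M2) ⊕ M1 over the first 6 bytes.
byte 0: (2b XOR 82) XOR 72 = a9 XOR 72 = db
byte 1: (f9 XOR d5) XOR 65 = 2c XOR 65 = 49
byte 2: (49 XOR e4) XOR 70 = ad XOR 70 = dd
byte 3: (ee XOR 5c) XOR 6f = b2 XOR 6f = dd
byte 4: (26 XOR e9) XOR 72 = cf XOR 72 = bd
byte 5: (05 XOR 08) XOR 74 = 0d XOR 74 = 79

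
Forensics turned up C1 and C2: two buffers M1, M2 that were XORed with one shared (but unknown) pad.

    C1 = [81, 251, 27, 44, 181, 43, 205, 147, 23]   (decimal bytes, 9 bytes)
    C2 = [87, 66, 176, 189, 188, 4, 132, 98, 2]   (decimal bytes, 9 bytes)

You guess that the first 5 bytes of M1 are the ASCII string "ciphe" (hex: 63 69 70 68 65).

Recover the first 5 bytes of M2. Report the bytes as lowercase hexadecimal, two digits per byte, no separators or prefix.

First, C1 ⊕ C2 = (M1 ⊕ K) ⊕ (M2 ⊕ K) = M1 ⊕ M2, so the key drops out. Then M2 = (M1 ⊕ M2) ⊕ M1 over the first 5 bytes.
byte 0: (51 ^ 57) ^ 63 = 06 ^ 63 = 65
byte 1: (fb ^ 42) ^ 69 = b9 ^ 69 = d0
byte 2: (1b ^ b0) ^ 70 = ab ^ 70 = db
byte 3: (2c ^ bd) ^ 68 = 91 ^ 68 = f9
byte 4: (b5 ^ bc) ^ 65 = 09 ^ 65 = 6c

65d0dbf96c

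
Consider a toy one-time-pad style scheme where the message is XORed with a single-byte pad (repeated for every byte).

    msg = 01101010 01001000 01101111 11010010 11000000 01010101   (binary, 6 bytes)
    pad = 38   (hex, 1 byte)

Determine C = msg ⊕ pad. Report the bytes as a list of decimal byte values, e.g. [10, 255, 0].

The 1-byte key repeats, so the effective keystream is 38 38 38 38 38 38.
byte 0: 01101010 ⊕ 00111000 = 01010010
byte 1: 01001000 ⊕ 00111000 = 01110000
byte 2: 01101111 ⊕ 00111000 = 01010111
byte 3: 11010010 ⊕ 00111000 = 11101010
byte 4: 11000000 ⊕ 00111000 = 11111000
byte 5: 01010101 ⊕ 00111000 = 01101101

[82, 112, 87, 234, 248, 109]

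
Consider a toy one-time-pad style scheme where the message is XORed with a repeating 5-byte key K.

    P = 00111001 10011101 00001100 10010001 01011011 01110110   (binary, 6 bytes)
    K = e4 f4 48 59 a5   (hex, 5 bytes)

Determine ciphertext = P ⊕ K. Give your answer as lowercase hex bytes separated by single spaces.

dd 69 44 c8 fe 92

The 5-byte key repeats, so the effective keystream is e4 f4 48 59 a5 e4.
byte 0:  57 xor 228 = 221
byte 1: 157 xor 244 = 105
byte 2:  12 xor  72 =  68
byte 3: 145 xor  89 = 200
byte 4:  91 xor 165 = 254
byte 5: 118 xor 228 = 146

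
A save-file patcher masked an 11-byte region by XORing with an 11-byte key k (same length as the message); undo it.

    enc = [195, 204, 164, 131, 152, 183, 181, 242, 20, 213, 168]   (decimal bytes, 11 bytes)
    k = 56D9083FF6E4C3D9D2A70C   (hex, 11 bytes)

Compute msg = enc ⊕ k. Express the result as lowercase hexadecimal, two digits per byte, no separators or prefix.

XOR is its own inverse, so applying the key byte-wise gives the result directly.
byte 0: c3 XOR 56 = 95
byte 1: cc XOR d9 = 15
byte 2: a4 XOR 08 = ac
byte 3: 83 XOR 3f = bc
byte 4: 98 XOR f6 = 6e
byte 5: b7 XOR e4 = 53
byte 6: b5 XOR c3 = 76
byte 7: f2 XOR d9 = 2b
byte 8: 14 XOR d2 = c6
byte 9: d5 XOR a7 = 72
byte 10: a8 XOR 0c = a4

9515acbc6e53762bc672a4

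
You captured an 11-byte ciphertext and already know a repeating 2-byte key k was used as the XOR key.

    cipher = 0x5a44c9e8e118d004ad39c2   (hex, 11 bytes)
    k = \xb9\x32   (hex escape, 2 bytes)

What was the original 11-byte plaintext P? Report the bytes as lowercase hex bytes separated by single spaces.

e3 76 70 da 58 2a 69 36 14 0b 7b

The 2-byte key repeats, so the effective keystream is b9 32 b9 32 b9 32 b9 32 b9 32 b9.
byte 0: 5a xor b9 = e3
byte 1: 44 xor 32 = 76
byte 2: c9 xor b9 = 70
byte 3: e8 xor 32 = da
byte 4: e1 xor b9 = 58
byte 5: 18 xor 32 = 2a
byte 6: d0 xor b9 = 69
byte 7: 04 xor 32 = 36
byte 8: ad xor b9 = 14
byte 9: 39 xor 32 = 0b
byte 10: c2 xor b9 = 7b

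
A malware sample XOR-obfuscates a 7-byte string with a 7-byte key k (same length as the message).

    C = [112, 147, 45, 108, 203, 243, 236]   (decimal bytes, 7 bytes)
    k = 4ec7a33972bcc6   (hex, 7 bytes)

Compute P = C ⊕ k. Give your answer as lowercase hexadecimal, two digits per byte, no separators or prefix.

byte 0: 70 ⊕ 4e = 3e
byte 1: 93 ⊕ c7 = 54
byte 2: 2d ⊕ a3 = 8e
byte 3: 6c ⊕ 39 = 55
byte 4: cb ⊕ 72 = b9
byte 5: f3 ⊕ bc = 4f
byte 6: ec ⊕ c6 = 2a

3e548e55b94f2a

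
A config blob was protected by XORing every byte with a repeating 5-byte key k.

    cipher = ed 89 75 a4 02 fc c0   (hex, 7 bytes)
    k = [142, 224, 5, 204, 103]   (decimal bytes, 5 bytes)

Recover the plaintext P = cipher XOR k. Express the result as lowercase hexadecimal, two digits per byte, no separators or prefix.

63697068657220

The 5-byte key repeats, so the effective keystream is 8e e0 05 cc 67 8e e0.
byte 0: ed xor 8e = 63
byte 1: 89 xor e0 = 69
byte 2: 75 xor 05 = 70
byte 3: a4 xor cc = 68
byte 4: 02 xor 67 = 65
byte 5: fc xor 8e = 72
byte 6: c0 xor e0 = 20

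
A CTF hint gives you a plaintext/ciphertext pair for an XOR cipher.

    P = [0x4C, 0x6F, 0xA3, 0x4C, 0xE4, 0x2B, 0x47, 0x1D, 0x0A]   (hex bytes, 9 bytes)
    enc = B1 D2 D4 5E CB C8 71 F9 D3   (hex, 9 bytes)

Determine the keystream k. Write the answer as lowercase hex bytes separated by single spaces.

fd bd 77 12 2f e3 36 e4 d9

Since enc = P ⊕ k, XORing both sides with P gives k = P ⊕ enc.
4c xor b1 = fd
6f xor d2 = bd
a3 xor d4 = 77
4c xor 5e = 12
e4 xor cb = 2f
2b xor c8 = e3
47 xor 71 = 36
1d xor f9 = e4
0a xor d3 = d9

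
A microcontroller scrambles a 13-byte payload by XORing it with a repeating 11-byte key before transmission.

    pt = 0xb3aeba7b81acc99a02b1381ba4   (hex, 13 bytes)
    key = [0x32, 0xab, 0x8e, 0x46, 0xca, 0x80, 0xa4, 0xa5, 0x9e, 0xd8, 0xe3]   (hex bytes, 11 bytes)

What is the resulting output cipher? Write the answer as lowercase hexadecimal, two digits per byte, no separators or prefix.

The 11-byte key repeats, so the effective keystream is 32 ab 8e 46 ca 80 a4 a5 9e d8 e3 32 ab.
byte 0: 179 ⊕  50 = 129
byte 1: 174 ⊕ 171 =   5
byte 2: 186 ⊕ 142 =  52
byte 3: 123 ⊕  70 =  61
byte 4: 129 ⊕ 202 =  75
byte 5: 172 ⊕ 128 =  44
byte 6: 201 ⊕ 164 = 109
byte 7: 154 ⊕ 165 =  63
byte 8:   2 ⊕ 158 = 156
byte 9: 177 ⊕ 216 = 105
byte 10:  56 ⊕ 227 = 219
byte 11:  27 ⊕  50 =  41
byte 12: 164 ⊕ 171 =  15

8105343d4b2c6d3f9c69db290f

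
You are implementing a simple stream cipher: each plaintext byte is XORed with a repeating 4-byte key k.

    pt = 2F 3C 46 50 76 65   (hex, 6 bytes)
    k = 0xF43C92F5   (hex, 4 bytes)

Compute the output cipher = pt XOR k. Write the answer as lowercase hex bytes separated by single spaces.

db 00 d4 a5 82 59

The 4-byte key repeats, so the effective keystream is f4 3c 92 f5 f4 3c.
byte 0: 2f XOR f4 = db
byte 1: 3c XOR 3c = 00
byte 2: 46 XOR 92 = d4
byte 3: 50 XOR f5 = a5
byte 4: 76 XOR f4 = 82
byte 5: 65 XOR 3c = 59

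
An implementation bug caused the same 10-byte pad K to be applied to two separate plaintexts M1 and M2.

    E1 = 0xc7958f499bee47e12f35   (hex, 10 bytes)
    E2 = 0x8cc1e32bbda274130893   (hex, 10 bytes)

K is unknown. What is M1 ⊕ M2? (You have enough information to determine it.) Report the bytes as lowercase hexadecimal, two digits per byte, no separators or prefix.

E1 ⊕ E2 = (M1 ⊕ K) ⊕ (M2 ⊕ K) = M1 ⊕ M2 — the shared key cancels under XOR.
11000111 ⊕ 10001100 = 01001011
10010101 ⊕ 11000001 = 01010100
10001111 ⊕ 11100011 = 01101100
01001001 ⊕ 00101011 = 01100010
10011011 ⊕ 10111101 = 00100110
11101110 ⊕ 10100010 = 01001100
01000111 ⊕ 01110100 = 00110011
11100001 ⊕ 00010011 = 11110010
00101111 ⊕ 00001000 = 00100111
00110101 ⊕ 10010011 = 10100110

4b546c62264c33f227a6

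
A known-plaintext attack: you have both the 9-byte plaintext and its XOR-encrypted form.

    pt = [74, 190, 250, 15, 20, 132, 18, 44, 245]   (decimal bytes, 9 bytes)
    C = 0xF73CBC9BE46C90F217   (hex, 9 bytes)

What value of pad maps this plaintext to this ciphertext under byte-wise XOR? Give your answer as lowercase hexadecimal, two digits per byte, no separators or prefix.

bd824694f0e882dee2

Since C = pt ⊕ pad, XORing both sides with pt gives pad = pt ⊕ C.
4a xor f7 = bd
be xor 3c = 82
fa xor bc = 46
0f xor 9b = 94
14 xor e4 = f0
84 xor 6c = e8
12 xor 90 = 82
2c xor f2 = de
f5 xor 17 = e2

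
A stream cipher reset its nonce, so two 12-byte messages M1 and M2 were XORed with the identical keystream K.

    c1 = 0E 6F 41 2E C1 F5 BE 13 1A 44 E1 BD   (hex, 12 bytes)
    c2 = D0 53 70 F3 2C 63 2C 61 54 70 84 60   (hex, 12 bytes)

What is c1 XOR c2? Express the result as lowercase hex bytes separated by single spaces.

c1 ⊕ c2 = (M1 ⊕ K) ⊕ (M2 ⊕ K) = M1 ⊕ M2 — the shared key cancels under XOR.
byte 0: 0e ^ d0 = de
byte 1: 6f ^ 53 = 3c
byte 2: 41 ^ 70 = 31
byte 3: 2e ^ f3 = dd
byte 4: c1 ^ 2c = ed
byte 5: f5 ^ 63 = 96
byte 6: be ^ 2c = 92
byte 7: 13 ^ 61 = 72
byte 8: 1a ^ 54 = 4e
byte 9: 44 ^ 70 = 34
byte 10: e1 ^ 84 = 65
byte 11: bd ^ 60 = dd

de 3c 31 dd ed 96 92 72 4e 34 65 dd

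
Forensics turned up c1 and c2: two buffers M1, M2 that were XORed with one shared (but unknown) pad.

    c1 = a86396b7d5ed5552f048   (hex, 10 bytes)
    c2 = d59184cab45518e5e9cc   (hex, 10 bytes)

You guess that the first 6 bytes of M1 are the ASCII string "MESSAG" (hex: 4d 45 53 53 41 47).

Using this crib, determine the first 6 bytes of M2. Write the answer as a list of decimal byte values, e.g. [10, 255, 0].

[48, 183, 65, 46, 32, 255]

First, c1 ⊕ c2 = (M1 ⊕ K) ⊕ (M2 ⊕ K) = M1 ⊕ M2, so the key drops out. Then M2 = (M1 ⊕ M2) ⊕ M1 over the first 6 bytes.
byte 0: (a8 xor d5) xor 4d = 7d xor 4d = 30
byte 1: (63 xor 91) xor 45 = f2 xor 45 = b7
byte 2: (96 xor 84) xor 53 = 12 xor 53 = 41
byte 3: (b7 xor ca) xor 53 = 7d xor 53 = 2e
byte 4: (d5 xor b4) xor 41 = 61 xor 41 = 20
byte 5: (ed xor 55) xor 47 = b8 xor 47 = ff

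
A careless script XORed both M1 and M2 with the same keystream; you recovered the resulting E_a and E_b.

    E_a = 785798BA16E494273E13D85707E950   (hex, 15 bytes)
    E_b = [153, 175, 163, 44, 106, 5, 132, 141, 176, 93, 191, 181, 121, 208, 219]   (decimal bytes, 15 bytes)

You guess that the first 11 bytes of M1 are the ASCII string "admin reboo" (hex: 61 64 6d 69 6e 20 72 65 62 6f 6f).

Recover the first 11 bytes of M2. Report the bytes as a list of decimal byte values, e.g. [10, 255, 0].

[128, 156, 86, 255, 18, 193, 98, 207, 236, 33, 8]

First, E_a ⊕ E_b = (M1 ⊕ K) ⊕ (M2 ⊕ K) = M1 ⊕ M2, so the key drops out. Then M2 = (M1 ⊕ M2) ⊕ M1 over the first 11 bytes.
byte 0: (78 XOR 99) XOR 61 = e1 XOR 61 = 80
byte 1: (57 XOR af) XOR 64 = f8 XOR 64 = 9c
byte 2: (98 XOR a3) XOR 6d = 3b XOR 6d = 56
byte 3: (ba XOR 2c) XOR 69 = 96 XOR 69 = ff
byte 4: (16 XOR 6a) XOR 6e = 7c XOR 6e = 12
byte 5: (e4 XOR 05) XOR 20 = e1 XOR 20 = c1
byte 6: (94 XOR 84) XOR 72 = 10 XOR 72 = 62
byte 7: (27 XOR 8d) XOR 65 = aa XOR 65 = cf
byte 8: (3e XOR b0) XOR 62 = 8e XOR 62 = ec
byte 9: (13 XOR 5d) XOR 6f = 4e XOR 6f = 21
byte 10: (d8 XOR bf) XOR 6f = 67 XOR 6f = 08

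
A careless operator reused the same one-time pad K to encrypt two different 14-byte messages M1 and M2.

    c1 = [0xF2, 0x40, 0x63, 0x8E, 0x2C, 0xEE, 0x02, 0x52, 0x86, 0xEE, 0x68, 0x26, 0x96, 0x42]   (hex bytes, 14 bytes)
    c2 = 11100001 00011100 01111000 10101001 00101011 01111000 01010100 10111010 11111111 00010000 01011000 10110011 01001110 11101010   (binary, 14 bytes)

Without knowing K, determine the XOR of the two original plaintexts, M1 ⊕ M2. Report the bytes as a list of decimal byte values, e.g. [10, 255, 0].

[19, 92, 27, 39, 7, 150, 86, 232, 121, 254, 48, 149, 216, 168]

c1 ⊕ c2 = (M1 ⊕ K) ⊕ (M2 ⊕ K) = M1 ⊕ M2 — the shared key cancels under XOR.
f2 XOR e1 = 13
40 XOR 1c = 5c
63 XOR 78 = 1b
8e XOR a9 = 27
2c XOR 2b = 07
ee XOR 78 = 96
02 XOR 54 = 56
52 XOR ba = e8
86 XOR ff = 79
ee XOR 10 = fe
68 XOR 58 = 30
26 XOR b3 = 95
96 XOR 4e = d8
42 XOR ea = a8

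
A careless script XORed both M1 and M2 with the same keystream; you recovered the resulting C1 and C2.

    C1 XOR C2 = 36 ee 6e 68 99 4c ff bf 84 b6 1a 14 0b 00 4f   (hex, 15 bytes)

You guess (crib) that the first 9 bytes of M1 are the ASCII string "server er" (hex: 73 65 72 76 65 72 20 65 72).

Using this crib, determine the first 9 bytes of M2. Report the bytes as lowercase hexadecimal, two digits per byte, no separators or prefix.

458b1c1efc3edfdaf6

Since C1 ⊕ C2 = M1 ⊕ M2, XORing with the guessed M1 bytes yields the corresponding M2 bytes: M2 = (C1 ⊕ C2) ⊕ M1.
36 ^ 73 = 45
ee ^ 65 = 8b
6e ^ 72 = 1c
68 ^ 76 = 1e
99 ^ 65 = fc
4c ^ 72 = 3e
ff ^ 20 = df
bf ^ 65 = da
84 ^ 72 = f6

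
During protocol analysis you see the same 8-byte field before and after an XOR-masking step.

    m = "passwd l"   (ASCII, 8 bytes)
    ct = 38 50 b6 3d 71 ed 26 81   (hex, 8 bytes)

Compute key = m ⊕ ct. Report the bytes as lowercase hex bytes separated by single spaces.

48 31 c5 4e 06 89 06 ed

Since ct = m ⊕ key, XORing both sides with m gives key = m ⊕ ct.
70 ^ 38 = 48
61 ^ 50 = 31
73 ^ b6 = c5
73 ^ 3d = 4e
77 ^ 71 = 06
64 ^ ed = 89
20 ^ 26 = 06
6c ^ 81 = ed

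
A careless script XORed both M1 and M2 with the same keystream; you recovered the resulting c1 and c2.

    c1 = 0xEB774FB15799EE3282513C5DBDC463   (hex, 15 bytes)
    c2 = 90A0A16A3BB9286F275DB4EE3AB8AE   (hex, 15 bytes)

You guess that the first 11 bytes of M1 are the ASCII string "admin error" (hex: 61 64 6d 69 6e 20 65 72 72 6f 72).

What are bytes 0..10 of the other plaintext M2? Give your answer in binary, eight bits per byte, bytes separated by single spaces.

00011010 10110011 10000011 10110010 00000010 00000000 10100011 00101111 11010111 01100011 11111010

First, c1 ⊕ c2 = (M1 ⊕ K) ⊕ (M2 ⊕ K) = M1 ⊕ M2, so the key drops out. Then M2 = (M1 ⊕ M2) ⊕ M1 over the first 11 bytes.
byte 0: (eb ⊕ 90) ⊕ 61 = 7b ⊕ 61 = 1a
byte 1: (77 ⊕ a0) ⊕ 64 = d7 ⊕ 64 = b3
byte 2: (4f ⊕ a1) ⊕ 6d = ee ⊕ 6d = 83
byte 3: (b1 ⊕ 6a) ⊕ 69 = db ⊕ 69 = b2
byte 4: (57 ⊕ 3b) ⊕ 6e = 6c ⊕ 6e = 02
byte 5: (99 ⊕ b9) ⊕ 20 = 20 ⊕ 20 = 00
byte 6: (ee ⊕ 28) ⊕ 65 = c6 ⊕ 65 = a3
byte 7: (32 ⊕ 6f) ⊕ 72 = 5d ⊕ 72 = 2f
byte 8: (82 ⊕ 27) ⊕ 72 = a5 ⊕ 72 = d7
byte 9: (51 ⊕ 5d) ⊕ 6f = 0c ⊕ 6f = 63
byte 10: (3c ⊕ b4) ⊕ 72 = 88 ⊕ 72 = fa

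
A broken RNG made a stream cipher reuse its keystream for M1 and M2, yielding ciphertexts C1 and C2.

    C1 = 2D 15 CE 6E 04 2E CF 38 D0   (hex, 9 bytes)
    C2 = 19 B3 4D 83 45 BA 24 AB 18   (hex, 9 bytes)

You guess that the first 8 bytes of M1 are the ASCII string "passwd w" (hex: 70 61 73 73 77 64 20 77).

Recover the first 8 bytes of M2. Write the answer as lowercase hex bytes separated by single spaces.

First, C1 ⊕ C2 = (M1 ⊕ K) ⊕ (M2 ⊕ K) = M1 ⊕ M2, so the key drops out. Then M2 = (M1 ⊕ M2) ⊕ M1 over the first 8 bytes.
byte 0: (2d ⊕ 19) ⊕ 70 = 34 ⊕ 70 = 44
byte 1: (15 ⊕ b3) ⊕ 61 = a6 ⊕ 61 = c7
byte 2: (ce ⊕ 4d) ⊕ 73 = 83 ⊕ 73 = f0
byte 3: (6e ⊕ 83) ⊕ 73 = ed ⊕ 73 = 9e
byte 4: (04 ⊕ 45) ⊕ 77 = 41 ⊕ 77 = 36
byte 5: (2e ⊕ ba) ⊕ 64 = 94 ⊕ 64 = f0
byte 6: (cf ⊕ 24) ⊕ 20 = eb ⊕ 20 = cb
byte 7: (38 ⊕ ab) ⊕ 77 = 93 ⊕ 77 = e4

44 c7 f0 9e 36 f0 cb e4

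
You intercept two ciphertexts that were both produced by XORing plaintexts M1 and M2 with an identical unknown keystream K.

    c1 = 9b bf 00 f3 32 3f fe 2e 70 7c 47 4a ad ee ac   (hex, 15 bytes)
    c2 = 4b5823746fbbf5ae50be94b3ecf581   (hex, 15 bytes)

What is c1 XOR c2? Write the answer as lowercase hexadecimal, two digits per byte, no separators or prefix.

c1 ⊕ c2 = (M1 ⊕ K) ⊕ (M2 ⊕ K) = M1 ⊕ M2 — the shared key cancels under XOR.
byte 0: 9b XOR 4b = d0
byte 1: bf XOR 58 = e7
byte 2: 00 XOR 23 = 23
byte 3: f3 XOR 74 = 87
byte 4: 32 XOR 6f = 5d
byte 5: 3f XOR bb = 84
byte 6: fe XOR f5 = 0b
byte 7: 2e XOR ae = 80
byte 8: 70 XOR 50 = 20
byte 9: 7c XOR be = c2
byte 10: 47 XOR 94 = d3
byte 11: 4a XOR b3 = f9
byte 12: ad XOR ec = 41
byte 13: ee XOR f5 = 1b
byte 14: ac XOR 81 = 2d

d0e723875d840b8020c2d3f9411b2d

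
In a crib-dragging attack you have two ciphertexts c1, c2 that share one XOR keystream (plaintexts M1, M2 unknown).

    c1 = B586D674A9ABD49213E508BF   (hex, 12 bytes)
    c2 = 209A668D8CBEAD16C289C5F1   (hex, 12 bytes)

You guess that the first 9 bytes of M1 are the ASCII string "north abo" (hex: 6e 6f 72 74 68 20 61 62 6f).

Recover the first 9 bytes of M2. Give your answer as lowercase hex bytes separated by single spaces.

fb 73 c2 8d 4d 35 18 e6 be

First, c1 ⊕ c2 = (M1 ⊕ K) ⊕ (M2 ⊕ K) = M1 ⊕ M2, so the key drops out. Then M2 = (M1 ⊕ M2) ⊕ M1 over the first 9 bytes.
byte 0: (b5 XOR 20) XOR 6e = 95 XOR 6e = fb
byte 1: (86 XOR 9a) XOR 6f = 1c XOR 6f = 73
byte 2: (d6 XOR 66) XOR 72 = b0 XOR 72 = c2
byte 3: (74 XOR 8d) XOR 74 = f9 XOR 74 = 8d
byte 4: (a9 XOR 8c) XOR 68 = 25 XOR 68 = 4d
byte 5: (ab XOR be) XOR 20 = 15 XOR 20 = 35
byte 6: (d4 XOR ad) XOR 61 = 79 XOR 61 = 18
byte 7: (92 XOR 16) XOR 62 = 84 XOR 62 = e6
byte 8: (13 XOR c2) XOR 6f = d1 XOR 6f = be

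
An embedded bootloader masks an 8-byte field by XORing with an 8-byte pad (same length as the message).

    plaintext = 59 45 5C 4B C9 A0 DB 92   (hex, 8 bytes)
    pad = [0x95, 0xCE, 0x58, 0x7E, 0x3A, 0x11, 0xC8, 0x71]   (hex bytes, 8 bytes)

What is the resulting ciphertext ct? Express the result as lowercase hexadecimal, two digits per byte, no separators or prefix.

cc8b0435f3b113e3

01011001 xor 10010101 = 11001100
01000101 xor 11001110 = 10001011
01011100 xor 01011000 = 00000100
01001011 xor 01111110 = 00110101
11001001 xor 00111010 = 11110011
10100000 xor 00010001 = 10110001
11011011 xor 11001000 = 00010011
10010010 xor 01110001 = 11100011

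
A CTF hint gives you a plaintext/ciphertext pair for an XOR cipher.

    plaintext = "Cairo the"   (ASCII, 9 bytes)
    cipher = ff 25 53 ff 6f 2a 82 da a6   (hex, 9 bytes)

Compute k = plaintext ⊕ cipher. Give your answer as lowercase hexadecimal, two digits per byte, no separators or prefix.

Since cipher = plaintext ⊕ k, XORing both sides with plaintext gives k = plaintext ⊕ cipher.
byte 0: 43 XOR ff = bc
byte 1: 61 XOR 25 = 44
byte 2: 69 XOR 53 = 3a
byte 3: 72 XOR ff = 8d
byte 4: 6f XOR 6f = 00
byte 5: 20 XOR 2a = 0a
byte 6: 74 XOR 82 = f6
byte 7: 68 XOR da = b2
byte 8: 65 XOR a6 = c3

bc443a8d000af6b2c3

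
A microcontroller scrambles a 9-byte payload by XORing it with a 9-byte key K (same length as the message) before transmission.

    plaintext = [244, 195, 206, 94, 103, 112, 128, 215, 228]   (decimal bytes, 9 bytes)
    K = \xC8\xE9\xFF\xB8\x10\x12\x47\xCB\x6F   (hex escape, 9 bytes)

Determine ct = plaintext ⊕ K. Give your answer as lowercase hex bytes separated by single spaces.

3c 2a 31 e6 77 62 c7 1c 8b

XOR is its own inverse, so applying the key byte-wise gives the result directly.
f4 ⊕ c8 = 3c
c3 ⊕ e9 = 2a
ce ⊕ ff = 31
5e ⊕ b8 = e6
67 ⊕ 10 = 77
70 ⊕ 12 = 62
80 ⊕ 47 = c7
d7 ⊕ cb = 1c
e4 ⊕ 6f = 8b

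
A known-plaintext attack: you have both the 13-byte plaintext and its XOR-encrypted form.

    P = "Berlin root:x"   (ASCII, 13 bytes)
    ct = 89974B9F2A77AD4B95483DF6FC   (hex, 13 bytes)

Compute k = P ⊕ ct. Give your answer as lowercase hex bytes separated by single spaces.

cb f2 39 f3 43 19 8d 39 fa 27 49 cc 84

Since ct = P ⊕ k, XORing both sides with P gives k = P ⊕ ct.
42 XOR 89 = cb
65 XOR 97 = f2
72 XOR 4b = 39
6c XOR 9f = f3
69 XOR 2a = 43
6e XOR 77 = 19
20 XOR ad = 8d
72 XOR 4b = 39
6f XOR 95 = fa
6f XOR 48 = 27
74 XOR 3d = 49
3a XOR f6 = cc
78 XOR fc = 84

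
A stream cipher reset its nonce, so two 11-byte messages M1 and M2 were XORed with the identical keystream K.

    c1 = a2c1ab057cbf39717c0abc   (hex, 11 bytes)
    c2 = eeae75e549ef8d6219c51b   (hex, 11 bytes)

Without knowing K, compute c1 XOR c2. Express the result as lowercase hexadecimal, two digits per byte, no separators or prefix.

4c6fdee03550b41365cfa7

c1 ⊕ c2 = (M1 ⊕ K) ⊕ (M2 ⊕ K) = M1 ⊕ M2 — the shared key cancels under XOR.
byte 0: a2 XOR ee = 4c
byte 1: c1 XOR ae = 6f
byte 2: ab XOR 75 = de
byte 3: 05 XOR e5 = e0
byte 4: 7c XOR 49 = 35
byte 5: bf XOR ef = 50
byte 6: 39 XOR 8d = b4
byte 7: 71 XOR 62 = 13
byte 8: 7c XOR 19 = 65
byte 9: 0a XOR c5 = cf
byte 10: bc XOR 1b = a7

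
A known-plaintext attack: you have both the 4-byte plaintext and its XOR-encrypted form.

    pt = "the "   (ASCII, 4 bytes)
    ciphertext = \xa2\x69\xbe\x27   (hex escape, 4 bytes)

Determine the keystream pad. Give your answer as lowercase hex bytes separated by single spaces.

d6 01 db 07

Since ciphertext = pt ⊕ pad, XORing both sides with pt gives pad = pt ⊕ ciphertext.
74 ⊕ a2 = d6
68 ⊕ 69 = 01
65 ⊕ be = db
20 ⊕ 27 = 07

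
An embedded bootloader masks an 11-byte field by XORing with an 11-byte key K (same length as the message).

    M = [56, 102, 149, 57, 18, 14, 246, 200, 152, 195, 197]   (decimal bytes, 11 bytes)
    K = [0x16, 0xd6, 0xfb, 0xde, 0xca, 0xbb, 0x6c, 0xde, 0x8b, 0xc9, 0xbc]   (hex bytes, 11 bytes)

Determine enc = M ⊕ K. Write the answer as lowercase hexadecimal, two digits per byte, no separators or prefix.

38 ^ 16 = 2e
66 ^ d6 = b0
95 ^ fb = 6e
39 ^ de = e7
12 ^ ca = d8
0e ^ bb = b5
f6 ^ 6c = 9a
c8 ^ de = 16
98 ^ 8b = 13
c3 ^ c9 = 0a
c5 ^ bc = 79

2eb06ee7d8b59a16130a79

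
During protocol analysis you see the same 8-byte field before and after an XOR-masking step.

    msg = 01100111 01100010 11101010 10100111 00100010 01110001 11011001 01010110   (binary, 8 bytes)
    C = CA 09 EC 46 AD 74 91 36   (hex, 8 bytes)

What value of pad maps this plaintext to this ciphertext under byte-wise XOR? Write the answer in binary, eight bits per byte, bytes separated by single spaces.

Since C = msg ⊕ pad, XORing both sides with msg gives pad = msg ⊕ C.
67 ^ ca = ad
62 ^ 09 = 6b
ea ^ ec = 06
a7 ^ 46 = e1
22 ^ ad = 8f
71 ^ 74 = 05
d9 ^ 91 = 48
56 ^ 36 = 60

10101101 01101011 00000110 11100001 10001111 00000101 01001000 01100000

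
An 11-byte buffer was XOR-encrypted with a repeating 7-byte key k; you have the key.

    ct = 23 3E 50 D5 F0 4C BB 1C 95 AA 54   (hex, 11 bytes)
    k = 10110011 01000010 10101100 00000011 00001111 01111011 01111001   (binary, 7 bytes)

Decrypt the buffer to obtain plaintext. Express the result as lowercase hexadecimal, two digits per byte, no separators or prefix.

907cfcd6ff37c2afd70657

The 7-byte key repeats, so the effective keystream is b3 42 ac 03 0f 7b 79 b3 42 ac 03.
byte 0: 00100011 XOR 10110011 = 10010000
byte 1: 00111110 XOR 01000010 = 01111100
byte 2: 01010000 XOR 10101100 = 11111100
byte 3: 11010101 XOR 00000011 = 11010110
byte 4: 11110000 XOR 00001111 = 11111111
byte 5: 01001100 XOR 01111011 = 00110111
byte 6: 10111011 XOR 01111001 = 11000010
byte 7: 00011100 XOR 10110011 = 10101111
byte 8: 10010101 XOR 01000010 = 11010111
byte 9: 10101010 XOR 10101100 = 00000110
byte 10: 01010100 XOR 00000011 = 01010111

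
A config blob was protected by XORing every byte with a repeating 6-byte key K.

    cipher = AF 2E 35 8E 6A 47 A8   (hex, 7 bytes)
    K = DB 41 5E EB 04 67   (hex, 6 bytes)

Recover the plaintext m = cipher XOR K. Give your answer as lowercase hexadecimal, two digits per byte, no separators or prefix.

The 6-byte key repeats, so the effective keystream is db 41 5e eb 04 67 db.
byte 0: 175 ⊕ 219 = 116
byte 1:  46 ⊕  65 = 111
byte 2:  53 ⊕  94 = 107
byte 3: 142 ⊕ 235 = 101
byte 4: 106 ⊕   4 = 110
byte 5:  71 ⊕ 103 =  32
byte 6: 168 ⊕ 219 = 115

746f6b656e2073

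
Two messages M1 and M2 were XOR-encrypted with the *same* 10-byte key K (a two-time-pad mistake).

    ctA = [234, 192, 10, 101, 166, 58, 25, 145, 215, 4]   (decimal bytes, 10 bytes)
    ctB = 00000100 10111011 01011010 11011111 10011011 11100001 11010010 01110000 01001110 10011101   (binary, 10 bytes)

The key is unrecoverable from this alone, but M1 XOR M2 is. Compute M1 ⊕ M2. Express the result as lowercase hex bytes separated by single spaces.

ctA ⊕ ctB = (M1 ⊕ K) ⊕ (M2 ⊕ K) = M1 ⊕ M2 — the shared key cancels under XOR.
ea XOR 04 = ee
c0 XOR bb = 7b
0a XOR 5a = 50
65 XOR df = ba
a6 XOR 9b = 3d
3a XOR e1 = db
19 XOR d2 = cb
91 XOR 70 = e1
d7 XOR 4e = 99
04 XOR 9d = 99

ee 7b 50 ba 3d db cb e1 99 99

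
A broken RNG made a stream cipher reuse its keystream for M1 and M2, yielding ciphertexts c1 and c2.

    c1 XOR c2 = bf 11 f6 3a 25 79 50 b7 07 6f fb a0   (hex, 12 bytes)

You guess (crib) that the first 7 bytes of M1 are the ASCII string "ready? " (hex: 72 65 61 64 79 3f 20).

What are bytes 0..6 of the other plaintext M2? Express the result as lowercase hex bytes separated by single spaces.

Since c1 ⊕ c2 = M1 ⊕ M2, XORing with the guessed M1 bytes yields the corresponding M2 bytes: M2 = (c1 ⊕ c2) ⊕ M1.
bf xor 72 = cd
11 xor 65 = 74
f6 xor 61 = 97
3a xor 64 = 5e
25 xor 79 = 5c
79 xor 3f = 46
50 xor 20 = 70

cd 74 97 5e 5c 46 70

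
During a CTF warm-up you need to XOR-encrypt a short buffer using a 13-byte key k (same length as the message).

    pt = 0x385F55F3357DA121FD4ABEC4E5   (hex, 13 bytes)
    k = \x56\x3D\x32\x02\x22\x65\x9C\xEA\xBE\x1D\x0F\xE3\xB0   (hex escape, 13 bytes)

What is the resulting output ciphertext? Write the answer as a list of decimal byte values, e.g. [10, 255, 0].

38 xor 56 = 6e
5f xor 3d = 62
55 xor 32 = 67
f3 xor 02 = f1
35 xor 22 = 17
7d xor 65 = 18
a1 xor 9c = 3d
21 xor ea = cb
fd xor be = 43
4a xor 1d = 57
be xor 0f = b1
c4 xor e3 = 27
e5 xor b0 = 55

[110, 98, 103, 241, 23, 24, 61, 203, 67, 87, 177, 39, 85]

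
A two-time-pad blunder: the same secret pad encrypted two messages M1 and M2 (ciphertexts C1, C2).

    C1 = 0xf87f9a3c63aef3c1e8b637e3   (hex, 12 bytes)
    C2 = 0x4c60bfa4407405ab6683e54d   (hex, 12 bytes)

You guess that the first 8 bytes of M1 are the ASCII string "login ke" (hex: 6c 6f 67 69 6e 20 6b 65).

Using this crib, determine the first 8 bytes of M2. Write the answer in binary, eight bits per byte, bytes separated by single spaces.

First, C1 ⊕ C2 = (M1 ⊕ K) ⊕ (M2 ⊕ K) = M1 ⊕ M2, so the key drops out. Then M2 = (M1 ⊕ M2) ⊕ M1 over the first 8 bytes.
byte 0: (f8 ^ 4c) ^ 6c = b4 ^ 6c = d8
byte 1: (7f ^ 60) ^ 6f = 1f ^ 6f = 70
byte 2: (9a ^ bf) ^ 67 = 25 ^ 67 = 42
byte 3: (3c ^ a4) ^ 69 = 98 ^ 69 = f1
byte 4: (63 ^ 40) ^ 6e = 23 ^ 6e = 4d
byte 5: (ae ^ 74) ^ 20 = da ^ 20 = fa
byte 6: (f3 ^ 05) ^ 6b = f6 ^ 6b = 9d
byte 7: (c1 ^ ab) ^ 65 = 6a ^ 65 = 0f

11011000 01110000 01000010 11110001 01001101 11111010 10011101 00001111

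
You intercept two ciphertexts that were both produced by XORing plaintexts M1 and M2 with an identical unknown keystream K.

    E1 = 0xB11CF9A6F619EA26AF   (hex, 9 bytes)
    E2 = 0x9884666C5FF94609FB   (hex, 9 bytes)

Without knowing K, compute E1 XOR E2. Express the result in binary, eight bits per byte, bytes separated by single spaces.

00101001 10011000 10011111 11001010 10101001 11100000 10101100 00101111 01010100

E1 ⊕ E2 = (M1 ⊕ K) ⊕ (M2 ⊕ K) = M1 ⊕ M2 — the shared key cancels under XOR.
byte 0: b1 XOR 98 = 29
byte 1: 1c XOR 84 = 98
byte 2: f9 XOR 66 = 9f
byte 3: a6 XOR 6c = ca
byte 4: f6 XOR 5f = a9
byte 5: 19 XOR f9 = e0
byte 6: ea XOR 46 = ac
byte 7: 26 XOR 09 = 2f
byte 8: af XOR fb = 54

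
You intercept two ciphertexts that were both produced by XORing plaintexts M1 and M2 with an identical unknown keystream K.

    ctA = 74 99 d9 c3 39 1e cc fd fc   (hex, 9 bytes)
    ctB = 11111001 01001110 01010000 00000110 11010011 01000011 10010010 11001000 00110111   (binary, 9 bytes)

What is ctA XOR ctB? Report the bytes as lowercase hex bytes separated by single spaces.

8d d7 89 c5 ea 5d 5e 35 cb

ctA ⊕ ctB = (M1 ⊕ K) ⊕ (M2 ⊕ K) = M1 ⊕ M2 — the shared key cancels under XOR.
74 XOR f9 = 8d
99 XOR 4e = d7
d9 XOR 50 = 89
c3 XOR 06 = c5
39 XOR d3 = ea
1e XOR 43 = 5d
cc XOR 92 = 5e
fd XOR c8 = 35
fc XOR 37 = cb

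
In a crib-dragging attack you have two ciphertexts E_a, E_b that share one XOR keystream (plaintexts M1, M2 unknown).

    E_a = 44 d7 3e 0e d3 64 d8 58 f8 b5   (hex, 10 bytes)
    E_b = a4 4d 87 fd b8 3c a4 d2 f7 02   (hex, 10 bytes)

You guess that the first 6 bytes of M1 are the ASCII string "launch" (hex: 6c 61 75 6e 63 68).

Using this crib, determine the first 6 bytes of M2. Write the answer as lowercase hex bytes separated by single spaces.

First, E_a ⊕ E_b = (M1 ⊕ K) ⊕ (M2 ⊕ K) = M1 ⊕ M2, so the key drops out. Then M2 = (M1 ⊕ M2) ⊕ M1 over the first 6 bytes.
byte 0: (44 XOR a4) XOR 6c = e0 XOR 6c = 8c
byte 1: (d7 XOR 4d) XOR 61 = 9a XOR 61 = fb
byte 2: (3e XOR 87) XOR 75 = b9 XOR 75 = cc
byte 3: (0e XOR fd) XOR 6e = f3 XOR 6e = 9d
byte 4: (d3 XOR b8) XOR 63 = 6b XOR 63 = 08
byte 5: (64 XOR 3c) XOR 68 = 58 XOR 68 = 30

8c fb cc 9d 08 30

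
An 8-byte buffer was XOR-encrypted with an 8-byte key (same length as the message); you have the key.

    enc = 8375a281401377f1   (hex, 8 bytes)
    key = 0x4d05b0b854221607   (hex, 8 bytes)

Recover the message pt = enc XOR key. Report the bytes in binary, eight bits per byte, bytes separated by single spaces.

XOR is its own inverse, so applying the key byte-wise gives the result directly.
byte 0: 83 xor 4d = ce
byte 1: 75 xor 05 = 70
byte 2: a2 xor b0 = 12
byte 3: 81 xor b8 = 39
byte 4: 40 xor 54 = 14
byte 5: 13 xor 22 = 31
byte 6: 77 xor 16 = 61
byte 7: f1 xor 07 = f6

11001110 01110000 00010010 00111001 00010100 00110001 01100001 11110110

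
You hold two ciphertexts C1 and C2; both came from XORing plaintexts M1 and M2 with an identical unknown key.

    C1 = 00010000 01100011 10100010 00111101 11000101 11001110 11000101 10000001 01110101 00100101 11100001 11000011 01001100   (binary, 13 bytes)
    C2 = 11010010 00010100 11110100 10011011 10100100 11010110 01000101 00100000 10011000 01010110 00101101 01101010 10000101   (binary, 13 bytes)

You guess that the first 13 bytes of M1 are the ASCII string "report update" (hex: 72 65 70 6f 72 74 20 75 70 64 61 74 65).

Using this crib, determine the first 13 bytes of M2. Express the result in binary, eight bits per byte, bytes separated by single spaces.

10110000 00010010 00100110 11001001 00010011 01101100 10100000 11010100 10011101 00010111 10101101 11011101 10101100

First, C1 ⊕ C2 = (M1 ⊕ K) ⊕ (M2 ⊕ K) = M1 ⊕ M2, so the key drops out. Then M2 = (M1 ⊕ M2) ⊕ M1 over the first 13 bytes.
byte 0: (10 ⊕ d2) ⊕ 72 = c2 ⊕ 72 = b0
byte 1: (63 ⊕ 14) ⊕ 65 = 77 ⊕ 65 = 12
byte 2: (a2 ⊕ f4) ⊕ 70 = 56 ⊕ 70 = 26
byte 3: (3d ⊕ 9b) ⊕ 6f = a6 ⊕ 6f = c9
byte 4: (c5 ⊕ a4) ⊕ 72 = 61 ⊕ 72 = 13
byte 5: (ce ⊕ d6) ⊕ 74 = 18 ⊕ 74 = 6c
byte 6: (c5 ⊕ 45) ⊕ 20 = 80 ⊕ 20 = a0
byte 7: (81 ⊕ 20) ⊕ 75 = a1 ⊕ 75 = d4
byte 8: (75 ⊕ 98) ⊕ 70 = ed ⊕ 70 = 9d
byte 9: (25 ⊕ 56) ⊕ 64 = 73 ⊕ 64 = 17
byte 10: (e1 ⊕ 2d) ⊕ 61 = cc ⊕ 61 = ad
byte 11: (c3 ⊕ 6a) ⊕ 74 = a9 ⊕ 74 = dd
byte 12: (4c ⊕ 85) ⊕ 65 = c9 ⊕ 65 = ac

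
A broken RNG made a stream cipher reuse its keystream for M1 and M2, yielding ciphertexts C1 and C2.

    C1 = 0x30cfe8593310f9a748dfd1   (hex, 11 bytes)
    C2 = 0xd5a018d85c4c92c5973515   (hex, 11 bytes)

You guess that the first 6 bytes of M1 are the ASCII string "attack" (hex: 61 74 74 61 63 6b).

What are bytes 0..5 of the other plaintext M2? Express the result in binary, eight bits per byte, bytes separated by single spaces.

First, C1 ⊕ C2 = (M1 ⊕ K) ⊕ (M2 ⊕ K) = M1 ⊕ M2, so the key drops out. Then M2 = (M1 ⊕ M2) ⊕ M1 over the first 6 bytes.
byte 0: (30 ⊕ d5) ⊕ 61 = e5 ⊕ 61 = 84
byte 1: (cf ⊕ a0) ⊕ 74 = 6f ⊕ 74 = 1b
byte 2: (e8 ⊕ 18) ⊕ 74 = f0 ⊕ 74 = 84
byte 3: (59 ⊕ d8) ⊕ 61 = 81 ⊕ 61 = e0
byte 4: (33 ⊕ 5c) ⊕ 63 = 6f ⊕ 63 = 0c
byte 5: (10 ⊕ 4c) ⊕ 6b = 5c ⊕ 6b = 37

10000100 00011011 10000100 11100000 00001100 00110111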